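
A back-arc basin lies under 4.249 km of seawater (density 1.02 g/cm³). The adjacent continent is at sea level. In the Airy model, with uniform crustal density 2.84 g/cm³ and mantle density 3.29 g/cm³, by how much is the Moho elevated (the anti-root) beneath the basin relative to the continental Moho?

17.2 km

Isostatic balance requires: replacing crust with seawater at the top is compensated by replacing crust with mantle at the base: d (ρ_c − ρ_w) = a (ρ_m − ρ_c).
a = d (ρ_c − ρ_w)/(ρ_m − ρ_c) = 4.249 km × 1.82/0.45 = 17.2 km.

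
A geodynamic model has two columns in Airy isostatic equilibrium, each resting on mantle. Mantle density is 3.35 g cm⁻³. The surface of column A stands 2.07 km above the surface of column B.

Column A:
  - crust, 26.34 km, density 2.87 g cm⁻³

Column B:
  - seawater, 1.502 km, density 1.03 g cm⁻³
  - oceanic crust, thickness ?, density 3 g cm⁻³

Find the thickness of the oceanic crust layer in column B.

6.35 km

Take the compensation level at the base of the deeper column (depth z_c below the surface of column A) and equate Σ ρ_i t_i down to z_c; mantle fills any gap and the z_c terms cancel.
Column A: 26.34×2.87 + (z_c − 26.34)×3.35
Column B: 2.07×0 + 1.502×1.03 + x×3 + (z_c − 2.07 − 1.502 − x)×3.35
The z_c×3.35 term appears on both sides and cancels. Collect the known terms of each column as K = Σ(ρt)_known − 3.35 × (depth of known layers): K_A = 75.5958 − 3.35×26.34 = −12.6432; K_B = 1.54706 − 3.35×(2.07 + 1.502) = −10.41914.
Balance: K_A = K_B − x×(3.35 − 3), so x = (K_B − K_A)/(3.35 − 3) = 2.22406/0.35 = 6.35 km.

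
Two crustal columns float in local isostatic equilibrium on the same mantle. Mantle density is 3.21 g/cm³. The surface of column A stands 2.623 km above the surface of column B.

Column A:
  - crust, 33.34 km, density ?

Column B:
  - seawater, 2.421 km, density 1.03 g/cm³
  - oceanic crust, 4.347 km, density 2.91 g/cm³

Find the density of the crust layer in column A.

Take the compensation level at the base of the deeper column (depth z_c below the surface of column A) and equate Σ ρ_i t_i down to z_c; mantle fills any gap and the z_c terms cancel.
Column A: 33.34×ρ + (z_c − 33.34)×3.21
Column B: 2.623×0 + 2.421×1.03 + 4.347×2.91 + (z_c − 2.623 − 6.768)×3.21
The z_c×3.21 term appears on both sides and cancels. Collect the known terms of each column as K = Σ(ρt)_known − 3.21 × (depth of known layers): K_A = 0 − 3.21×33.34 = −107.0214; K_B = 15.1434 − 3.21×(2.623 + 6.768) = −15.00171.
Balance: K_A + 33.34×ρ = K_B, so ρ = (K_B − K_A)/33.34 = 92.0197/33.34 = 2.76 g/cm³.

2.76 g/cm³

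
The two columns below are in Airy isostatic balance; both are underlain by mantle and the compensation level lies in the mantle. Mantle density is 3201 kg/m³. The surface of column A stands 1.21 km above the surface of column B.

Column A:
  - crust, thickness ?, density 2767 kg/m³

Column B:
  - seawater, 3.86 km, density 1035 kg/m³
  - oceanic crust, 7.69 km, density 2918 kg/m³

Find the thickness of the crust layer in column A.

33.2 km

Take the compensation level at the base of the deeper column (depth z_c below the surface of column A) and equate Σ ρ_i t_i down to z_c; mantle fills any gap and the z_c terms cancel.
Column A: x×2767 + (z_c − 0 − x)×3201
Column B: 1.21×0 + 3.86×1035 + 7.69×2918 + (z_c − 1.21 − 11.55)×3201
The z_c×3201 term appears on both sides and cancels. Collect the known terms of each column as K = Σ(ρt)_known − 3201 × (depth of known layers): K_A = 0 − 3201×0 = 0; K_B = 26434.52 − 3201×(1.21 + 11.55) = −14410.24.
Balance: K_A − x×(3201 − 2767) = K_B, so x = (K_A − K_B)/(3201 − 2767) = 14410.2/434 = 33.2 km.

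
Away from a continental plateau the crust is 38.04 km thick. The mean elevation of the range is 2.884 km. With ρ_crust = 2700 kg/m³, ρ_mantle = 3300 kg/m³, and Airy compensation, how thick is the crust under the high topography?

Root depth r = h ρ_c / (ρ_m − ρ_c) = 2.884 km × 2700 / 600 = 12.98 km.
Total thickness = T + h + r = 38.04 km + 2.884 km + 12.98 km = 53.9 km.

53.9 km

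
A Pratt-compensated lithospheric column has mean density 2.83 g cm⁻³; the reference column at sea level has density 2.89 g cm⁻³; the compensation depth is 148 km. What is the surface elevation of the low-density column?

ρ_ref D = ρ (D + h) → h = D (ρ_ref − ρ)/ρ.
h = 148 km × (2.89 − 2.83)/2.83 = 3.14 km.

3.14 km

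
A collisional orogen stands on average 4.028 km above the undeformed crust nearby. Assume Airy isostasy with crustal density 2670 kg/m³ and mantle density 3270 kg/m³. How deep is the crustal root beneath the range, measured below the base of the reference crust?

Balancing pressure at the compensation depth: the weight of the topography is balanced by the buoyancy of the root, ρ_c h = (ρ_m − ρ_c) r.
r = h · ρ_c / (ρ_m − ρ_c) = 4.028 km × 2670 / (3270 − 2670) = 17.9 km.

17.9 km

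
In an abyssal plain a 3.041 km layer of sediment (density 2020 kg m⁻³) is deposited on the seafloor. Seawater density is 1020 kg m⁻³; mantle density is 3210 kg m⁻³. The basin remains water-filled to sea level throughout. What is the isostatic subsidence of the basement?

1.39 km

Submarine loading: the sediment displaces seawater, and the subsidence is in turn flooded, so s (ρ_m − ρ_w) = t (ρ_sed − ρ_w).
s = 3.041 km × (2020 − 1020) / (3210 − 1020) = 1.39 km.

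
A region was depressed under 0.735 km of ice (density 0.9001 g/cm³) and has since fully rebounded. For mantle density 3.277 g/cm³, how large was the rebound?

0.202 km

Removing the load lets mantle flow back in; uplift u satisfies ρ_ice t = ρ_m u.
u = t ρ_ice/ρ_m = 0.735 km × 0.9001/3.277 = 0.202 km.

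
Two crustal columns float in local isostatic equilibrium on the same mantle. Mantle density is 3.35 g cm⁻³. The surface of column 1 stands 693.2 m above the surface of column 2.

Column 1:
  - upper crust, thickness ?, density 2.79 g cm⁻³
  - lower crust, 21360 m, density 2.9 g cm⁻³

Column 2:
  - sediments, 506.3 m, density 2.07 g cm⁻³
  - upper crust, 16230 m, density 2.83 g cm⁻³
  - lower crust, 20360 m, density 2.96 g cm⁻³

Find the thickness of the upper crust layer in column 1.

17400 m

Take the compensation level at the base of the deeper column (depth z_c below the surface of column 1) and equate Σ ρ_i t_i down to z_c; mantle fills any gap and the z_c terms cancel.
Column 1: x×2.79 + 21360×2.9 + (z_c − 21360 − x)×3.35
Column 2: 693.2×0 + 506.3×2.07 + 16230×2.83 + 20360×2.96 + (z_c − 693.2 − 37096.3)×3.35
The z_c×3.35 term appears on both sides and cancels. Collect the known terms of each column as K = Σ(ρt)_known − 3.35 × (depth of known layers): K_1 = 61944 − 3.35×21360 = −9612; K_2 = 107244.541 − 3.35×(693.2 + 37096.3) = −19350.284.
Balance: K_1 − x×(3.35 − 2.79) = K_2, so x = (K_1 − K_2)/(3.35 − 2.79) = 9738.28/0.56 = 17400 m.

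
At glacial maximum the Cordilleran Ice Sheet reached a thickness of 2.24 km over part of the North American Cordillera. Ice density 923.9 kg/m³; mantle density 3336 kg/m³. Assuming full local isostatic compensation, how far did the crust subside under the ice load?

Equating mass per unit area of the two columns: the ice load ρ_ice t is balanced by mantle displaced below, ρ_m s.
s = t ρ_ice / ρ_m = 2.24 km × 923.9/3336 = 0.62 km.

0.62 km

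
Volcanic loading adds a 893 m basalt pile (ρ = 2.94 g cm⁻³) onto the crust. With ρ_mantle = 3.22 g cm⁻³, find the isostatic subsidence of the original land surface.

815 m

Subaerial loading: s = t ρ_load / ρ_m.
s = 893 m × 2.94/3.22 = 815 m.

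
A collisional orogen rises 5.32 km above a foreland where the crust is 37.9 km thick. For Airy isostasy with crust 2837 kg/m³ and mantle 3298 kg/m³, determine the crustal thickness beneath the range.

76 km

Root depth r = h ρ_c / (ρ_m − ρ_c) = 5.32 km × 2837 / 461 = 32.74 km.
Total thickness = T + h + r = 37.9 km + 5.32 km + 32.74 km = 76 km.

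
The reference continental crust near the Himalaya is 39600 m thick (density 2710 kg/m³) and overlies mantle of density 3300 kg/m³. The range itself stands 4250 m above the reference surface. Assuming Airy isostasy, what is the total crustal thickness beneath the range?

63400 m

Root depth r = h ρ_c / (ρ_m − ρ_c) = 4250 m × 2710 / 590 = 19520 m.
Total thickness = T + h + r = 39600 m + 4250 m + 19520 m = 63400 m.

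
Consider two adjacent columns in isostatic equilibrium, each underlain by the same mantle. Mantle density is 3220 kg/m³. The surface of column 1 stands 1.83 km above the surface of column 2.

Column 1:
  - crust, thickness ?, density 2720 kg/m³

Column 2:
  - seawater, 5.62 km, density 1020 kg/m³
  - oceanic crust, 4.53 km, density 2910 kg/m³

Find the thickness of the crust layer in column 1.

39.3 km

Take the compensation level at the base of the deeper column (depth z_c below the surface of column 1) and equate Σ ρ_i t_i down to z_c; mantle fills any gap and the z_c terms cancel.
Column 1: x×2720 + (z_c − 0 − x)×3220
Column 2: 1.83×0 + 5.62×1020 + 4.53×2910 + (z_c − 1.83 − 10.15)×3220
The z_c×3220 term appears on both sides and cancels. Collect the known terms of each column as K = Σ(ρt)_known − 3220 × (depth of known layers): K_1 = 0 − 3220×0 = 0; K_2 = 18914.7 − 3220×(1.83 + 10.15) = −19660.9.
Balance: K_1 − x×(3220 − 2720) = K_2, so x = (K_1 − K_2)/(3220 − 2720) = 19660.9/500 = 39.3 km.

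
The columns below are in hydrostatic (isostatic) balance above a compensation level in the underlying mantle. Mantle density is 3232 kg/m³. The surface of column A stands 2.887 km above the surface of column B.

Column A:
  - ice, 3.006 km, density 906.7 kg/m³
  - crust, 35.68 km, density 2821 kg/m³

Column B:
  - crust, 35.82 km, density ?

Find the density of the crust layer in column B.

2890 kg/m³

Take the compensation level at the base of the deeper column (depth z_c below the surface of column A) and equate Σ ρ_i t_i down to z_c; mantle fills any gap and the z_c terms cancel.
Column A: 3.006×906.7 + 35.68×2821 + (z_c − 38.686)×3232
Column B: 2.887×0 + 35.82×ρ + (z_c − 2.887 − 35.82)×3232
The z_c×3232 term appears on both sides and cancels. Collect the known terms of each column as K = Σ(ρt)_known − 3232 × (depth of known layers): K_A = 103378.82 − 3232×38.686 = −21654.3318; K_B = 0 − 3232×(2.887 + 35.82) = −125101.024.
Balance: K_A = K_B + 35.82×ρ, so ρ = (K_A − K_B)/35.82 = 103447/35.82 = 2890 kg/m³.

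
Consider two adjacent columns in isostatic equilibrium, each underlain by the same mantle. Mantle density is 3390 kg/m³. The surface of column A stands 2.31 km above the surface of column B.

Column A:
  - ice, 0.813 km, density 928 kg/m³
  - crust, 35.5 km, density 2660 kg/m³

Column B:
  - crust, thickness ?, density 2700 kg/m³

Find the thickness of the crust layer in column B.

Take the compensation level at the base of the deeper column (depth z_c below the surface of column A) and equate Σ ρ_i t_i down to z_c; mantle fills any gap and the z_c terms cancel.
Column A: 0.813×928 + 35.5×2660 + (z_c − 36.313)×3390
Column B: 2.31×0 + x×2700 + (z_c − 2.31 − 0 − x)×3390
The z_c×3390 term appears on both sides and cancels. Collect the known terms of each column as K = Σ(ρt)_known − 3390 × (depth of known layers): K_A = 95184.464 − 3390×36.313 = −27916.606; K_B = 0 − 3390×(2.31 + 0) = −7830.9.
Balance: K_A = K_B − x×(3390 − 2700), so x = (K_B − K_A)/(3390 − 2700) = 20085.7/690 = 29.1 km.

29.1 km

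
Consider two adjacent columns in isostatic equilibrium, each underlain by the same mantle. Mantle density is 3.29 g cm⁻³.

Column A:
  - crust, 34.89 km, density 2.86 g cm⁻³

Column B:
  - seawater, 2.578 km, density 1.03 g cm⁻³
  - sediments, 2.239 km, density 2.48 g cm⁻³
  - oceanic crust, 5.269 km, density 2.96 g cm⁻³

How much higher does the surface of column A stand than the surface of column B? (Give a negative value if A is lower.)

1.71 km

For any compensation level in the mantle, the mantle terms cancel and isostasy reduces to e = (Σt_A − Σt_B) − (Σ(ρt)_A − Σ(ρt)_B) / ρ_m.
Σt_A = 34.89 km; Σt_B = 10.086 km; Σ(ρt)_A = 99.7854; Σ(ρt)_B = 23.8043 (in km·g cm⁻³).
e = (34.89 − 10.086) − (99.7854 − 23.8043) / 3.29 = 1.71 km.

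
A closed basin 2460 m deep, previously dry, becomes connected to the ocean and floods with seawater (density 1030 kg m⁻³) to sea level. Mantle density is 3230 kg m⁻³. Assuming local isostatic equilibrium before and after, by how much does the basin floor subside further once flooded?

After flooding the water column is d + s deep. Its weight must equal the weight of mantle displaced by the extra subsidence s: (d + s) ρ_w = s ρ_m.
s = d ρ_w / (ρ_m − ρ_w) = 2460 m × 1030/(3230 − 1030) = 1150 m.

1150 m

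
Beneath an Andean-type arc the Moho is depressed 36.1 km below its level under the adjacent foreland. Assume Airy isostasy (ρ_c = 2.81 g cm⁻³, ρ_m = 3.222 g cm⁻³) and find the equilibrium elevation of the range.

In Airy isostatic equilibrium: ρ_c h = (ρ_m − ρ_c) r.
h = r (ρ_m − ρ_c) / ρ_c = 36.1 km × (3.222 − 2.81) / 2.81 = 5.29 km.

5.29 km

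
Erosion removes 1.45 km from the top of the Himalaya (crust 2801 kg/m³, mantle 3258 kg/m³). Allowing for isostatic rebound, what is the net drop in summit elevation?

0.203 km

Rebound u = e ρ_c/ρ_m = 1.45 km × 2801/3258 = 1.247 km.
Net surface drop = e − u = 1.45 km − 1.247 km = e (ρ_m − ρ_c)/ρ_m = 0.203 km.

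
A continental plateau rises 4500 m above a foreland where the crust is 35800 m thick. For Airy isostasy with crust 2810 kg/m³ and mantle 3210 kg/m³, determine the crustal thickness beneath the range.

71900 m

Root depth r = h ρ_c / (ρ_m − ρ_c) = 4500 m × 2810 / 400 = 31610 m.
Total thickness = T + h + r = 35800 m + 4500 m + 31610 m = 71900 m.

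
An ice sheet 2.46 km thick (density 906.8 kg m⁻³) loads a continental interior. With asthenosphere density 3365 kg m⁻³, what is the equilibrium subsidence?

0.663 km

In Airy isostatic equilibrium: the ice load ρ_ice t is balanced by mantle displaced below, ρ_m s.
s = t ρ_ice / ρ_m = 2.46 km × 906.8/3365 = 0.663 km.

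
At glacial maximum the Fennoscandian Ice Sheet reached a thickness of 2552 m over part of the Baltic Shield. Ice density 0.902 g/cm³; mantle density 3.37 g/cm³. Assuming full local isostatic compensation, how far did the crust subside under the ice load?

683 m

Isostatic balance requires: the ice load ρ_ice t is balanced by mantle displaced below, ρ_m s.
s = t ρ_ice / ρ_m = 2552 m × 0.902/3.37 = 683 m.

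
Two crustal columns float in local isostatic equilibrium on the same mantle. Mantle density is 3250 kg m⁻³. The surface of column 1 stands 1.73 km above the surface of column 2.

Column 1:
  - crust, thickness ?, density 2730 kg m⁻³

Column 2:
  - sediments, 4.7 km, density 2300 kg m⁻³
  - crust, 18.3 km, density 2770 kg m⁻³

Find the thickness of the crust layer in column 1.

Take the compensation level at the base of the deeper column (depth z_c below the surface of column 1) and equate Σ ρ_i t_i down to z_c; mantle fills any gap and the z_c terms cancel.
Column 1: x×2730 + (z_c − 0 − x)×3250
Column 2: 1.73×0 + 4.7×2300 + 18.3×2770 + (z_c − 1.73 − 23)×3250
The z_c×3250 term appears on both sides and cancels. Collect the known terms of each column as K = Σ(ρt)_known − 3250 × (depth of known layers): K_1 = 0 − 3250×0 = 0; K_2 = 61501 − 3250×(1.73 + 23) = −18871.5.
Balance: K_1 − x×(3250 − 2730) = K_2, so x = (K_1 − K_2)/(3250 − 2730) = 18871.5/520 = 36.3 km.

36.3 km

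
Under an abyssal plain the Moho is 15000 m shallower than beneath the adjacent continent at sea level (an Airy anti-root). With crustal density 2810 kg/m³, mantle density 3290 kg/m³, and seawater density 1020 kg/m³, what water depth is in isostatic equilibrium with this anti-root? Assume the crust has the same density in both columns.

4020 m

Replacing a thickness d of crust by seawater at the top must be balanced by replacing crust with mantle at the base: d (ρ_c − ρ_w) = a (ρ_m − ρ_c).
d = a (ρ_m − ρ_c)/(ρ_c − ρ_w) = 15000 m × 480/1790 = 4020 m.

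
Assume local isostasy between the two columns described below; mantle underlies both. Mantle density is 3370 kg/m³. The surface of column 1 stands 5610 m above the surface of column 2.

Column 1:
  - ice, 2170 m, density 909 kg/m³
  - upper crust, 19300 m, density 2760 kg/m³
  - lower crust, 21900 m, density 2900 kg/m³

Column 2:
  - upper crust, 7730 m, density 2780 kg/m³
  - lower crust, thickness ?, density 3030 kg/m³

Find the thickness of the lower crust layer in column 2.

Take the compensation level at the base of the deeper column (depth z_c below the surface of column 1) and equate Σ ρ_i t_i down to z_c; mantle fills any gap and the z_c terms cancel.
Column 1: 2170×909 + 19300×2760 + 21900×2900 + (z_c − 43370)×3370
Column 2: 5610×0 + 7730×2780 + x×3030 + (z_c − 5610 − 7730 − x)×3370
The z_c×3370 term appears on both sides and cancels. Collect the known terms of each column as K = Σ(ρt)_known − 3370 × (depth of known layers): K_1 = 118750530 − 3370×43370 = −27406370; K_2 = 21489400 − 3370×(5610 + 7730) = −23466400.
Balance: K_1 = K_2 − x×(3370 − 3030), so x = (K_2 − K_1)/(3370 − 3030) = 3939970/340 = 11600 m.

11600 m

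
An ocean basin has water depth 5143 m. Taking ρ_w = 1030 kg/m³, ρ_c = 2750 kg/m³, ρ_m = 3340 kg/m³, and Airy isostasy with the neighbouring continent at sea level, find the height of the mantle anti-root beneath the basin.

For local isostatic compensation: replacing crust with seawater at the top is compensated by replacing crust with mantle at the base: d (ρ_c − ρ_w) = a (ρ_m − ρ_c).
a = d (ρ_c − ρ_w)/(ρ_m − ρ_c) = 5143 m × 1720/590 = 15000 m.

15000 m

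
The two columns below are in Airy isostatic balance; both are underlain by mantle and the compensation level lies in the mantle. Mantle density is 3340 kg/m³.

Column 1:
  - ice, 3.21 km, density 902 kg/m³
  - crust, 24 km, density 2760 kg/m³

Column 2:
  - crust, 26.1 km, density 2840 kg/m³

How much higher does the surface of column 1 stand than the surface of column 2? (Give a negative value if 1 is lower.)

For any compensation level in the mantle, the mantle terms cancel and isostasy reduces to e = (Σt_1 − Σt_2) − (Σ(ρt)_1 − Σ(ρt)_2) / ρ_m.
Σt_1 = 27.21 km; Σt_2 = 26.1 km; Σ(ρt)_1 = 69135.42; Σ(ρt)_2 = 74124 (in km·kg/m³).
e = (27.21 − 26.1) − (69135.42 − 74124) / 3340 = 2.6 km.

2.6 km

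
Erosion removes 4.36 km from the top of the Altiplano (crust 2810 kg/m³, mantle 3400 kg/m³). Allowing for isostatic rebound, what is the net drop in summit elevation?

Rebound u = e ρ_c/ρ_m = 4.36 km × 2810/3400 = 3.603 km.
Net surface drop = e − u = 4.36 km − 3.603 km = e (ρ_m − ρ_c)/ρ_m = 0.757 km.

0.757 km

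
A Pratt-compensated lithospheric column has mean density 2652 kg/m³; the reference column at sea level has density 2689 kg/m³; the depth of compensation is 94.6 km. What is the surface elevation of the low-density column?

1.32 km

ρ_ref D = ρ (D + h) → h = D (ρ_ref − ρ)/ρ.
h = 94.6 km × (2689 − 2652)/2652 = 1.32 km.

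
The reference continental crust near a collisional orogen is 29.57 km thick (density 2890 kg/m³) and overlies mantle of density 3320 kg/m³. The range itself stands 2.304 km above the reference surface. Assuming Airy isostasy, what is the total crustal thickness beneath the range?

Root depth r = h ρ_c / (ρ_m − ρ_c) = 2.304 km × 2890 / 430 = 15.49 km.
Total thickness = T + h + r = 29.57 km + 2.304 km + 15.49 km = 47.4 km.

47.4 km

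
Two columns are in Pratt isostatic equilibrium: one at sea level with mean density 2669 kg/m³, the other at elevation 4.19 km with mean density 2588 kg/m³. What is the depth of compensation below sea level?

ρ_ref D = ρ (D + h) → D (ρ_ref − ρ) = ρ h.
D = ρ h/(ρ_ref − ρ) = 2588 × 4.19 km/(2669 − 2588) = 134 km.

134 km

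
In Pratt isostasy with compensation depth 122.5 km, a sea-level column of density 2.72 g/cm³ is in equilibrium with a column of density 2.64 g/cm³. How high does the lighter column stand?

3.71 km

ρ_ref D = ρ (D + h) → h = D (ρ_ref − ρ)/ρ.
h = 122.5 km × (2.72 − 2.64)/2.64 = 3.71 km.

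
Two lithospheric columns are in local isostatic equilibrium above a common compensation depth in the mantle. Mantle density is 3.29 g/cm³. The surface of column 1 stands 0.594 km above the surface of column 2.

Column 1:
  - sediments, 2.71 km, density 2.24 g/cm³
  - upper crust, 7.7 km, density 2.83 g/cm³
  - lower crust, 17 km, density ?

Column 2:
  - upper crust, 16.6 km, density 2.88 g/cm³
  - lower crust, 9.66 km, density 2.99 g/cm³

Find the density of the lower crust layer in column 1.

Take the compensation level at the base of the deeper column (depth z_c below the surface of column 1) and equate Σ ρ_i t_i down to z_c; mantle fills any gap and the z_c terms cancel.
Column 1: 2.71×2.24 + 7.7×2.83 + 17×ρ + (z_c − 27.41)×3.29
Column 2: 0.594×0 + 16.6×2.88 + 9.66×2.99 + (z_c − 0.594 − 26.26)×3.29
The z_c×3.29 term appears on both sides and cancels. Collect the known terms of each column as K = Σ(ρt)_known − 3.29 × (depth of known layers): K_1 = 27.8614 − 3.29×27.41 = −62.3175; K_2 = 76.6914 − 3.29×(0.594 + 26.26) = −11.65826.
Balance: K_1 + 17×ρ = K_2, so ρ = (K_2 − K_1)/17 = 50.6592/17 = 2.98 g/cm³.

2.98 g/cm³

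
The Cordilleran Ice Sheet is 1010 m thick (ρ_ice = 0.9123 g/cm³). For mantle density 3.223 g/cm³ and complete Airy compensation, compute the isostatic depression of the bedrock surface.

286 m

In Airy isostatic equilibrium: the ice load ρ_ice t is balanced by mantle displaced below, ρ_m s.
s = t ρ_ice / ρ_m = 1010 m × 0.9123/3.223 = 286 m.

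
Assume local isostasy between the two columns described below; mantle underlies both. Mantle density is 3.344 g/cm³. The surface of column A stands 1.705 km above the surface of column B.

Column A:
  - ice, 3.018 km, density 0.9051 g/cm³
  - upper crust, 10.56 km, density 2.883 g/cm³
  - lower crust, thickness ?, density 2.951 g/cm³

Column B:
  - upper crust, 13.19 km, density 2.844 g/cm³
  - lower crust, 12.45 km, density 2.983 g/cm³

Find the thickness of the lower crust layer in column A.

Take the compensation level at the base of the deeper column (depth z_c below the surface of column A) and equate Σ ρ_i t_i down to z_c; mantle fills any gap and the z_c terms cancel.
Column A: 3.018×0.9051 + 10.56×2.883 + x×2.951 + (z_c − 13.578 − x)×3.344
Column B: 1.705×0 + 13.19×2.844 + 12.45×2.983 + (z_c − 1.705 − 25.64)×3.344
The z_c×3.344 term appears on both sides and cancels. Collect the known terms of each column as K = Σ(ρt)_known − 3.344 × (depth of known layers): K_A = 33.1760718 − 3.344×13.578 = −12.2287602; K_B = 74.65071 − 3.344×(1.705 + 25.64) = −16.79097.
Balance: K_A − x×(3.344 − 2.951) = K_B, so x = (K_A − K_B)/(3.344 − 2.951) = 4.56221/0.393 = 11.6 km.

11.6 km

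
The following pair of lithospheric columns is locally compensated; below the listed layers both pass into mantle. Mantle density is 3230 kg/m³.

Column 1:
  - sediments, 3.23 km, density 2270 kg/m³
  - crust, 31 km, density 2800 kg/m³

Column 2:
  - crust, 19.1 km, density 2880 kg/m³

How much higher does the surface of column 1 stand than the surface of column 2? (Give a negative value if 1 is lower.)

For any compensation level in the mantle, the mantle terms cancel and isostasy reduces to e = (Σt_1 − Σt_2) − (Σ(ρt)_1 − Σ(ρt)_2) / ρ_m.
Σt_1 = 34.23 km; Σt_2 = 19.1 km; Σ(ρt)_1 = 94132.1; Σ(ρt)_2 = 55008 (in km·kg/m³).
e = (34.23 − 19.1) − (94132.1 − 55008) / 3230 = 3.02 km.

3.02 km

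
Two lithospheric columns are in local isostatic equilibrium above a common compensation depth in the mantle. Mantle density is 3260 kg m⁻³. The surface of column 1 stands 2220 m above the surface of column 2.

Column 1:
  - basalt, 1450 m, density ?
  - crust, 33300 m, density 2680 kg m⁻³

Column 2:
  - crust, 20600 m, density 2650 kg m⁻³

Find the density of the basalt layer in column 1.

2920 kg m⁻³

Take the compensation level at the base of the deeper column (depth z_c below the surface of column 1) and equate Σ ρ_i t_i down to z_c; mantle fills any gap and the z_c terms cancel.
Column 1: 1450×ρ + 33300×2680 + (z_c − 34750)×3260
Column 2: 2220×0 + 20600×2650 + (z_c − 2220 − 20600)×3260
The z_c×3260 term appears on both sides and cancels. Collect the known terms of each column as K = Σ(ρt)_known − 3260 × (depth of known layers): K_1 = 89244000 − 3260×34750 = −24041000; K_2 = 54590000 − 3260×(2220 + 20600) = −19803200.
Balance: K_1 + 1450×ρ = K_2, so ρ = (K_2 − K_1)/1450 = 4237800/1450 = 2920 kg m⁻³.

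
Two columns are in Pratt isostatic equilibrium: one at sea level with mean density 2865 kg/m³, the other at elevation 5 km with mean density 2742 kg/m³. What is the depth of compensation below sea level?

111 km

ρ_ref D = ρ (D + h) → D (ρ_ref − ρ) = ρ h.
D = ρ h/(ρ_ref − ρ) = 2742 × 5 km/(2865 − 2742) = 111 km.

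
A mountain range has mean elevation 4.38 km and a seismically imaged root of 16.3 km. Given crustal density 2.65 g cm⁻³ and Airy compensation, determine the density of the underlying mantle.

Airy balance: ρ_c h = (ρ_m − ρ_c) r → ρ_m = ρ_c (1 + h/r).
ρ_m = 2.65 × (1 + 4.38 km/16.3 km) = 3.36 g cm⁻³.

3.36 g cm⁻³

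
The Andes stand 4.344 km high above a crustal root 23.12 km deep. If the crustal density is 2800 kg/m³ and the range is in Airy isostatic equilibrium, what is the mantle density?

Airy balance: ρ_c h = (ρ_m − ρ_c) r → ρ_m = ρ_c (1 + h/r).
ρ_m = 2800 × (1 + 4.344 km/23.12 km) = 3330 kg/m³.

3330 kg/m³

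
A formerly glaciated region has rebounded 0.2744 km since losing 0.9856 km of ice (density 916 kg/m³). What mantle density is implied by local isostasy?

3290 kg/m³

ρ_m = ρ_ice t / u = 916 × 0.9856 km/0.2744 km = 3290 kg/m³.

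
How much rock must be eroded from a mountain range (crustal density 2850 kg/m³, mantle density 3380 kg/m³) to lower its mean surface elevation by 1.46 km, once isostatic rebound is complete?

9.31 km

Net drop Δ = e − u = e − e ρ_c/ρ_m = e (ρ_m − ρ_c)/ρ_m.
e = Δ ρ_m/(ρ_m − ρ_c) = 1.46 km × 3380/530 = 9.31 km.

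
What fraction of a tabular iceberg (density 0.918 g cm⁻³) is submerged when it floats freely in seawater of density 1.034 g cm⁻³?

88.8%

Submerged fraction = ρ_obj/ρ_fluid = 0.918/1.034 = 88.8%.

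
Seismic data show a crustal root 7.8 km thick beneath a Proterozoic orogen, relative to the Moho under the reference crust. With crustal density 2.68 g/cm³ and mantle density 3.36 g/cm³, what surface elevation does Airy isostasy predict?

By Archimedes' principle applied to the lithosphere: ρ_c h = (ρ_m − ρ_c) r.
h = r (ρ_m − ρ_c) / ρ_c = 7.8 km × (3.36 − 2.68) / 2.68 = 1.98 km.

1.98 km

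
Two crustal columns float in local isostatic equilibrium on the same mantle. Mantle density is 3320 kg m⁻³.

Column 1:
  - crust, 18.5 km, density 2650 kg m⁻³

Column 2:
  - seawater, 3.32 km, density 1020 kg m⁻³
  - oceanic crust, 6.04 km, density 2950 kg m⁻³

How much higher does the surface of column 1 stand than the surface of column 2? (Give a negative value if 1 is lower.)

0.76 km

For any compensation level in the mantle, the mantle terms cancel and isostasy reduces to e = (Σt_1 − Σt_2) − (Σ(ρt)_1 − Σ(ρt)_2) / ρ_m.
Σt_1 = 18.5 km; Σt_2 = 9.36 km; Σ(ρt)_1 = 49025; Σ(ρt)_2 = 21204.4 (in km·kg m⁻³).
e = (18.5 − 9.36) − (49025 − 21204.4) / 3320 = 0.76 km.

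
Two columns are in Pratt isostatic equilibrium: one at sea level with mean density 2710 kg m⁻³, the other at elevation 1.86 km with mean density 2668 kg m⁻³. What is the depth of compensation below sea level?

ρ_ref D = ρ (D + h) → D (ρ_ref − ρ) = ρ h.
D = ρ h/(ρ_ref − ρ) = 2668 × 1.86 km/(2710 − 2668) = 118 km.

118 km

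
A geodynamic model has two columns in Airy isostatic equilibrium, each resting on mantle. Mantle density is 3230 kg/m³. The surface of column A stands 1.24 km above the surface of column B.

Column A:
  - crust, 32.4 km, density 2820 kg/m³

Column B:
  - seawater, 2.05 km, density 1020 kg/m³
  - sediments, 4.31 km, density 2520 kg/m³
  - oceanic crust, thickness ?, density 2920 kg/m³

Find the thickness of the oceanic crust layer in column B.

Take the compensation level at the base of the deeper column (depth z_c below the surface of column A) and equate Σ ρ_i t_i down to z_c; mantle fills any gap and the z_c terms cancel.
Column A: 32.4×2820 + (z_c − 32.4)×3230
Column B: 1.24×0 + 2.05×1020 + 4.31×2520 + x×2920 + (z_c − 1.24 − 6.36 − x)×3230
The z_c×3230 term appears on both sides and cancels. Collect the known terms of each column as K = Σ(ρt)_known − 3230 × (depth of known layers): K_A = 91368 − 3230×32.4 = −13284; K_B = 12952.2 − 3230×(1.24 + 6.36) = −11595.8.
Balance: K_A = K_B − x×(3230 − 2920), so x = (K_B − K_A)/(3230 − 2920) = 1688.2/310 = 5.45 km.

5.45 km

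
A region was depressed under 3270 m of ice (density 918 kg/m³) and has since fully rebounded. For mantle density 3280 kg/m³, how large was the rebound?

Removing the load lets mantle flow back in; uplift u satisfies ρ_ice t = ρ_m u.
u = t ρ_ice/ρ_m = 3270 m × 918/3280 = 915 m.

915 m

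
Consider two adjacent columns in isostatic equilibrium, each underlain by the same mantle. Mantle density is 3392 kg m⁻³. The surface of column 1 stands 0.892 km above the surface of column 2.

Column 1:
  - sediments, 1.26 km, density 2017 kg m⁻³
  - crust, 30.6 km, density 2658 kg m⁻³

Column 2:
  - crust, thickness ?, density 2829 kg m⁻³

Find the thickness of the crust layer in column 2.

Take the compensation level at the base of the deeper column (depth z_c below the surface of column 1) and equate Σ ρ_i t_i down to z_c; mantle fills any gap and the z_c terms cancel.
Column 1: 1.26×2017 + 30.6×2658 + (z_c − 31.86)×3392
Column 2: 0.892×0 + x×2829 + (z_c − 0.892 − 0 − x)×3392
The z_c×3392 term appears on both sides and cancels. Collect the known terms of each column as K = Σ(ρt)_known − 3392 × (depth of known layers): K_1 = 83876.22 − 3392×31.86 = −24192.9; K_2 = 0 − 3392×(0.892 + 0) = −3025.664.
Balance: K_1 = K_2 − x×(3392 − 2829), so x = (K_2 − K_1)/(3392 − 2829) = 21167.2/563 = 37.6 km.

37.6 km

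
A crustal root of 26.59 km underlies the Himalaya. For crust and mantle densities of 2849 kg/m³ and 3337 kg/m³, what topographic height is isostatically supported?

Balancing pressure at the compensation depth: ρ_c h = (ρ_m − ρ_c) r.
h = r (ρ_m − ρ_c) / ρ_c = 26.59 km × (3337 − 2849) / 2849 = 4.55 km.

4.55 km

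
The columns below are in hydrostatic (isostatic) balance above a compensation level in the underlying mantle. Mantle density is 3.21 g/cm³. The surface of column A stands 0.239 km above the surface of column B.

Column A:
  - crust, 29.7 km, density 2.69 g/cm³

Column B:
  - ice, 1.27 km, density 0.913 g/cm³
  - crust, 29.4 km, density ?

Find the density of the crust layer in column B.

2.81 g/cm³

Take the compensation level at the base of the deeper column (depth z_c below the surface of column A) and equate Σ ρ_i t_i down to z_c; mantle fills any gap and the z_c terms cancel.
Column A: 29.7×2.69 + (z_c − 29.7)×3.21
Column B: 0.239×0 + 1.27×0.913 + 29.4×ρ + (z_c − 0.239 − 30.67)×3.21
The z_c×3.21 term appears on both sides and cancels. Collect the known terms of each column as K = Σ(ρt)_known − 3.21 × (depth of known layers): K_A = 79.893 − 3.21×29.7 = −15.444; K_B = 1.15951 − 3.21×(0.239 + 30.67) = −98.05838.
Balance: K_A = K_B + 29.4×ρ, so ρ = (K_A − K_B)/29.4 = 82.6144/29.4 = 2.81 g/cm³.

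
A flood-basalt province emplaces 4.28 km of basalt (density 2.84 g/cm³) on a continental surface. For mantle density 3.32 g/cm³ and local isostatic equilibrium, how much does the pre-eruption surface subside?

Subaerial loading: s = t ρ_load / ρ_m.
s = 4.28 km × 2.84/3.32 = 3.66 km.

3.66 km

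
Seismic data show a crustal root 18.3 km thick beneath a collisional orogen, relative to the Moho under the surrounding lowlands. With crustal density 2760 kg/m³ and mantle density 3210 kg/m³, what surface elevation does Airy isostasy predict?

2.98 km

Equating mass per unit area of the two columns: ρ_c h = (ρ_m − ρ_c) r.
h = r (ρ_m − ρ_c) / ρ_c = 18.3 km × (3210 − 2760) / 2760 = 2.98 km.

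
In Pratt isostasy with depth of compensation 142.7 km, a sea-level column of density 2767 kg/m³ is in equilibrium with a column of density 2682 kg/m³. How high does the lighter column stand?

ρ_ref D = ρ (D + h) → h = D (ρ_ref − ρ)/ρ.
h = 142.7 km × (2767 − 2682)/2682 = 4.52 km.

4.52 km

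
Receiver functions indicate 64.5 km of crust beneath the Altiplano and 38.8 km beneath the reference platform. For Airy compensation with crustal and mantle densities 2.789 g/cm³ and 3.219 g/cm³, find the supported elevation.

Excess crust Δ = 64.5 km − 38.8 km = 25.7 km, split between elevation h and root r with h + r = Δ.
Airy balance ρ_c h = (ρ_m − ρ_c) r gives r = h ρ_c/(ρ_m − ρ_c), so h (1 + ρ_c/(ρ_m − ρ_c)) = Δ, i.e. h = Δ (ρ_m − ρ_c)/ρ_m.
h = 25.7 km × 0.43/3.219 = 3.43 km.

3.43 km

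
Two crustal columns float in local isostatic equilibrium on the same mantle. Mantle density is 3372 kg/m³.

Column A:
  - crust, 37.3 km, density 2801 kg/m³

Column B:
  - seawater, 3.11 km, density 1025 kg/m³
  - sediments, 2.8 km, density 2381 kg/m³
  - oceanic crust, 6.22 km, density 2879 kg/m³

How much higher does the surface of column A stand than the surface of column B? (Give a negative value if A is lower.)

For any compensation level in the mantle, the mantle terms cancel and isostasy reduces to e = (Σt_A − Σt_B) − (Σ(ρt)_A − Σ(ρt)_B) / ρ_m.
Σt_A = 37.3 km; Σt_B = 12.13 km; Σ(ρt)_A = 104477.3; Σ(ρt)_B = 27761.93 (in km·kg/m³).
e = (37.3 − 12.13) − (104477.3 − 27761.93) / 3372 = 2.42 km.

2.42 km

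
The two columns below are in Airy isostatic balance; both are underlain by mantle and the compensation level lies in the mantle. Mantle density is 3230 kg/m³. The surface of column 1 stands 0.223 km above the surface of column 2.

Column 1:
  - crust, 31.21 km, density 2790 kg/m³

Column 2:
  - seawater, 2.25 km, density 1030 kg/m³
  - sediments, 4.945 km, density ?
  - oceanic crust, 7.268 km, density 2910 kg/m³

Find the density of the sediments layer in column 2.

Take the compensation level at the base of the deeper column (depth z_c below the surface of column 1) and equate Σ ρ_i t_i down to z_c; mantle fills any gap and the z_c terms cancel.
Column 1: 31.21×2790 + (z_c − 31.21)×3230
Column 2: 0.223×0 + 2.25×1030 + 4.945×ρ + 7.268×2910 + (z_c − 0.223 − 14.463)×3230
The z_c×3230 term appears on both sides and cancels. Collect the known terms of each column as K = Σ(ρt)_known − 3230 × (depth of known layers): K_1 = 87075.9 − 3230×31.21 = −13732.4; K_2 = 23467.38 − 3230×(0.223 + 14.463) = −23968.4.
Balance: K_1 = K_2 + 4.945×ρ, so ρ = (K_1 − K_2)/4.945 = 10236/4.945 = 2070 kg/m³.

2070 kg/m³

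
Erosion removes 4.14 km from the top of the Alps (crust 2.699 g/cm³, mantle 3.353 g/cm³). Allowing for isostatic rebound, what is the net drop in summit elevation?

0.808 km

Rebound u = e ρ_c/ρ_m = 4.14 km × 2.699/3.353 = 3.332 km.
Net surface drop = e − u = 4.14 km − 3.332 km = e (ρ_m − ρ_c)/ρ_m = 0.808 km.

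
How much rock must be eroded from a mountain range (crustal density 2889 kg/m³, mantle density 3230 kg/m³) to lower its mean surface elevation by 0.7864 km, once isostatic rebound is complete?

7.45 km

Net drop Δ = e − u = e − e ρ_c/ρ_m = e (ρ_m − ρ_c)/ρ_m.
e = Δ ρ_m/(ρ_m − ρ_c) = 0.7864 km × 3230/341 = 7.45 km.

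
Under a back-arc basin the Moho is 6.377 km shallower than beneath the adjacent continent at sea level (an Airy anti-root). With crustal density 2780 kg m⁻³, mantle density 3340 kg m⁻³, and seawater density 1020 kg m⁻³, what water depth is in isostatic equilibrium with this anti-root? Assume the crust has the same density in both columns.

2.03 km

Replacing a thickness d of crust by seawater at the top must be balanced by replacing crust with mantle at the base: d (ρ_c − ρ_w) = a (ρ_m − ρ_c).
d = a (ρ_m − ρ_c)/(ρ_c − ρ_w) = 6.377 km × 560/1760 = 2.03 km.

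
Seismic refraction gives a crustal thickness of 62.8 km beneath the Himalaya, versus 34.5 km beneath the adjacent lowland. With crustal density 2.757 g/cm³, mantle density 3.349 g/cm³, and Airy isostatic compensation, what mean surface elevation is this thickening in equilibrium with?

5 km

Excess crust Δ = 62.8 km − 34.5 km = 28.3 km, split between elevation h and root r with h + r = Δ.
Airy balance ρ_c h = (ρ_m − ρ_c) r gives r = h ρ_c/(ρ_m − ρ_c), so h (1 + ρ_c/(ρ_m − ρ_c)) = Δ, i.e. h = Δ (ρ_m − ρ_c)/ρ_m.
h = 28.3 km × 0.592/3.349 = 5 km.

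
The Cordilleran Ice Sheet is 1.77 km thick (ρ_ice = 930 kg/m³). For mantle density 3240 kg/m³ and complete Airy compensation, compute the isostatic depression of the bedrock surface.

0.508 km

Balancing pressure at the compensation depth: the ice load ρ_ice t is balanced by mantle displaced below, ρ_m s.
s = t ρ_ice / ρ_m = 1.77 km × 930/3240 = 0.508 km.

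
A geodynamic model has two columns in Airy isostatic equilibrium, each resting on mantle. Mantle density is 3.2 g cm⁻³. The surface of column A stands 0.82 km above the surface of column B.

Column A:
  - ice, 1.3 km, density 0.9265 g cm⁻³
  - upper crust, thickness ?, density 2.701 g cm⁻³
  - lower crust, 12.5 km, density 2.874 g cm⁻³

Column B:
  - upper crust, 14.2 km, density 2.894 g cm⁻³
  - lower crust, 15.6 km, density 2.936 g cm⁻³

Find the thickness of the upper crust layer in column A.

Take the compensation level at the base of the deeper column (depth z_c below the surface of column A) and equate Σ ρ_i t_i down to z_c; mantle fills any gap and the z_c terms cancel.
Column A: 1.3×0.9265 + x×2.701 + 12.5×2.874 + (z_c − 13.8 − x)×3.2
Column B: 0.82×0 + 14.2×2.894 + 15.6×2.936 + (z_c − 0.82 − 29.8)×3.2
The z_c×3.2 term appears on both sides and cancels. Collect the known terms of each column as K = Σ(ρt)_known − 3.2 × (depth of known layers): K_A = 37.12945 − 3.2×13.8 = −7.03055; K_B = 86.8964 − 3.2×(0.82 + 29.8) = −11.0876.
Balance: K_A − x×(3.2 − 2.701) = K_B, so x = (K_A − K_B)/(3.2 − 2.701) = 4.05705/0.499 = 8.13 km.

8.13 km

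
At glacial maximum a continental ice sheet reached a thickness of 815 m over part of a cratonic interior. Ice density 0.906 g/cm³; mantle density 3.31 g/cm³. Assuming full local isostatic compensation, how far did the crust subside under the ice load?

In Airy isostatic equilibrium: the ice load ρ_ice t is balanced by mantle displaced below, ρ_m s.
s = t ρ_ice / ρ_m = 815 m × 0.906/3.31 = 223 m.

223 m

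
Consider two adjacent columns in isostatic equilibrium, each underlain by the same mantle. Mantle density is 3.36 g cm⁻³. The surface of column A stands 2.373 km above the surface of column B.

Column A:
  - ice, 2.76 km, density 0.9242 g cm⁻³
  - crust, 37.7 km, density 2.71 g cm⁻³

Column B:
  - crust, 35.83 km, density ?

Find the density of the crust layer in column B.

Take the compensation level at the base of the deeper column (depth z_c below the surface of column A) and equate Σ ρ_i t_i down to z_c; mantle fills any gap and the z_c terms cancel.
Column A: 2.76×0.9242 + 37.7×2.71 + (z_c − 40.46)×3.36
Column B: 2.373×0 + 35.83×ρ + (z_c − 2.373 − 35.83)×3.36
The z_c×3.36 term appears on both sides and cancels. Collect the known terms of each column as K = Σ(ρt)_known − 3.36 × (depth of known layers): K_A = 104.717792 − 3.36×40.46 = −31.227808; K_B = 0 − 3.36×(2.373 + 35.83) = −128.36208.
Balance: K_A = K_B + 35.83×ρ, so ρ = (K_A − K_B)/35.83 = 97.1343/35.83 = 2.71 g cm⁻³.

2.71 g cm⁻³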